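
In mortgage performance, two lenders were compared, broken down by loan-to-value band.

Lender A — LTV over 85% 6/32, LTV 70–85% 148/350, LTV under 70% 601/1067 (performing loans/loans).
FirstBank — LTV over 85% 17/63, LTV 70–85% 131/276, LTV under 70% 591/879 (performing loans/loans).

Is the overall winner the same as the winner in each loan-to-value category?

Yes

LTV over 85%: Lender A 6/32 = 18.8%, FirstBank 17/63 = 27.0% → FirstBank
LTV 70–85%: Lender A 148/350 = 42.3%, FirstBank 131/276 = 47.5% → FirstBank
LTV under 70%: Lender A 601/1067 = 56.3%, FirstBank 591/879 = 67.2% → FirstBank
Overall: Lender A 755/1449 = 52.1%, FirstBank 739/1218 = 60.7% → FirstBank
FirstBank wins overall and in every loan-to-value group — no reversal.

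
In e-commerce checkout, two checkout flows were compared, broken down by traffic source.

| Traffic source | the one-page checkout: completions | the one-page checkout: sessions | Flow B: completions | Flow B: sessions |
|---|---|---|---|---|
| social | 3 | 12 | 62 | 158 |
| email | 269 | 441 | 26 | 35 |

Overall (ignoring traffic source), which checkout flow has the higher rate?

the one-page checkout

Social: the one-page checkout 3/12 = 25.0%, Flow B 62/158 = 39.2% → Flow B
Email: the one-page checkout 269/441 = 61.0%, Flow B 26/35 = 74.3% → Flow B
Overall: the one-page checkout 272/453 = 60.0%, Flow B 88/193 = 45.6% → the one-page checkout
(Flow B wins every traffic group but the one-page checkout wins overall — Flow B's sessions skew toward the low-rate social group.)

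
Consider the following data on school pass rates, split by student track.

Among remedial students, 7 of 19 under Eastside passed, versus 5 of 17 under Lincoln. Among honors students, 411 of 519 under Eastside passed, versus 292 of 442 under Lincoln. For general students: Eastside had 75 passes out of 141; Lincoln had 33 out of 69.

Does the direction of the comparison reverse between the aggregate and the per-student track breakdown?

No

Remedial: Eastside 7/19 = 36.8%, Lincoln 5/17 = 29.4% → Eastside
Honors: Eastside 411/519 = 79.2%, Lincoln 292/442 = 66.1% → Eastside
General: Eastside 75/141 = 53.2%, Lincoln 33/69 = 47.8% → Eastside
Overall: Eastside 493/679 = 72.6%, Lincoln 330/528 = 62.5% → Eastside
Eastside wins overall and in every student group — no reversal.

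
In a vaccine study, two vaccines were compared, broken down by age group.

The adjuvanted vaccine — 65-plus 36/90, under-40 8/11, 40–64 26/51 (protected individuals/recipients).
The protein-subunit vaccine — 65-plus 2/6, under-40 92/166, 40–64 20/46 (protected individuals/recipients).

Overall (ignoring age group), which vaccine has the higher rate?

65-plus: the adjuvanted vaccine 36/90 = 40.0%, the protein-subunit vaccine 2/6 = 33.3% → the adjuvanted vaccine
Under-40: the adjuvanted vaccine 8/11 = 72.7%, the protein-subunit vaccine 92/166 = 55.4% → the adjuvanted vaccine
40–64: the adjuvanted vaccine 26/51 = 51.0%, the protein-subunit vaccine 20/46 = 43.5% → the adjuvanted vaccine
Overall: the adjuvanted vaccine 70/152 = 46.1%, the protein-subunit vaccine 114/218 = 52.3% → the protein-subunit vaccine
(The adjuvanted vaccine wins every age group but the protein-subunit vaccine wins overall — the adjuvanted vaccine's recipients skew toward the low-rate 65-plus group.)

the protein-subunit vaccine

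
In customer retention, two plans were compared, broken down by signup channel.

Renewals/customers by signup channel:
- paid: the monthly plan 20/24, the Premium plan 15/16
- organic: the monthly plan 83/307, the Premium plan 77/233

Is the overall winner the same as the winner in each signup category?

Paid: the monthly plan 20/24 = 83.3%, the Premium plan 15/16 = 93.8% → the Premium plan
Organic: the monthly plan 83/307 = 27.0%, the Premium plan 77/233 = 33.0% → the Premium plan
Overall: the monthly plan 103/331 = 31.1%, the Premium plan 92/249 = 36.9% → the Premium plan
The Premium plan wins overall and in every signup group — no reversal.

Yes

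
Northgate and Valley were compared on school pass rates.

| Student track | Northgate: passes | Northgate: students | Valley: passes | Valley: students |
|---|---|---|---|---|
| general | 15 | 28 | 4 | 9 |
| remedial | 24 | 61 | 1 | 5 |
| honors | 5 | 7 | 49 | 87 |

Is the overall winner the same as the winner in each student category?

No

General: Northgate 15/28 = 53.6%, Valley 4/9 = 44.4% → Northgate
Remedial: Northgate 24/61 = 39.3%, Valley 1/5 = 20.0% → Northgate
Honors: Northgate 5/7 = 71.4%, Valley 49/87 = 56.3% → Northgate
Overall: Northgate 44/96 = 45.8%, Valley 54/101 = 53.5% → Valley
Northgate wins each student group but Valley wins overall — the comparison reverses. Northgate's students skew toward remedial, which has a lower base rate.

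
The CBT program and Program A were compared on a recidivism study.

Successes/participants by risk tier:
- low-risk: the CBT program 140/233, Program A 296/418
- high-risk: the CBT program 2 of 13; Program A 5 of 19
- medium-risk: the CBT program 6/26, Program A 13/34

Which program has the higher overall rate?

Program A

Low-risk: the CBT program 140/233 = 60.1%, Program A 296/418 = 70.8% → Program A
High-risk: the CBT program 2/13 = 15.4%, Program A 5/19 = 26.3% → Program A
Medium-risk: the CBT program 6/26 = 23.1%, Program A 13/34 = 38.2% → Program A
Overall: the CBT program 148/272 = 54.4%, Program A 314/471 = 66.7% → Program A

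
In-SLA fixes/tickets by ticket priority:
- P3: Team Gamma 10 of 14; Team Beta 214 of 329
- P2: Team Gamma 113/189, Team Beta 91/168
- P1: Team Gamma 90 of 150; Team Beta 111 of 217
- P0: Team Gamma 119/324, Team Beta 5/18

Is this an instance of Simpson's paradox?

P3: Team Gamma 10/14 = 71.4%, Team Beta 214/329 = 65.0% → Team Gamma
P2: Team Gamma 113/189 = 59.8%, Team Beta 91/168 = 54.2% → Team Gamma
P1: Team Gamma 90/150 = 60.0%, Team Beta 111/217 = 51.2% → Team Gamma
P0: Team Gamma 119/324 = 36.7%, Team Beta 5/18 = 27.8% → Team Gamma
Overall: Team Gamma 332/677 = 49.0%, Team Beta 421/732 = 57.5% → Team Beta
Team Gamma wins each ticket group but Team Beta wins overall — the comparison reverses. Team Gamma's tickets skew toward P0, which has a lower base rate.

Yes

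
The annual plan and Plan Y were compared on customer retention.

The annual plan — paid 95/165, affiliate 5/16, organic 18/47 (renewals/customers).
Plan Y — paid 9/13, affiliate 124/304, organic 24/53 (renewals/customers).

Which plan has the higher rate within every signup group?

Plan Y

Paid: the annual plan 95/165 = 57.6%, Plan Y 9/13 = 69.2% → Plan Y
Affiliate: the annual plan 5/16 = 31.2%, Plan Y 124/304 = 40.8% → Plan Y
Organic: the annual plan 18/47 = 38.3%, Plan Y 24/53 = 45.3% → Plan Y
Plan Y has the higher rate in all 3 groups.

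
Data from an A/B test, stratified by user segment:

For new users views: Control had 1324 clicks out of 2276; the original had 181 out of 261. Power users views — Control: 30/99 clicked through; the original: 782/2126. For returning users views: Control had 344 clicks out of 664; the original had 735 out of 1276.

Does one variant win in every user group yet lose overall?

Yes

New users: Control 1324/2276 = 58.2%, the original 181/261 = 69.3% → the original
Power users: Control 30/99 = 30.3%, the original 782/2126 = 36.8% → the original
Returning users: Control 344/664 = 51.8%, the original 735/1276 = 57.6% → the original
Overall: Control 1698/3039 = 55.9%, the original 1698/3663 = 46.4% → Control
The original wins each user group but Control wins overall — the comparison reverses. The original's views skew toward power users, which has a lower base rate.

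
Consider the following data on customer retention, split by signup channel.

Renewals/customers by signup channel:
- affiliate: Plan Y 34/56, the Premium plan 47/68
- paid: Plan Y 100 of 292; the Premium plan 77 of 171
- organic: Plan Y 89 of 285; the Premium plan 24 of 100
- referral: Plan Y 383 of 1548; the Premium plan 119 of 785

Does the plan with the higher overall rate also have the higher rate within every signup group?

No

Affiliate: Plan Y 34/56 = 60.7%, the Premium plan 47/68 = 69.1% → the Premium plan
Paid: Plan Y 100/292 = 34.2%, the Premium plan 77/171 = 45.0% → the Premium plan
Organic: Plan Y 89/285 = 31.2%, the Premium plan 24/100 = 24.0% → Plan Y
Referral: Plan Y 383/1548 = 24.7%, the Premium plan 119/785 = 15.2% → Plan Y
Overall: Plan Y 606/2181 = 27.8%, the Premium plan 267/1124 = 23.8% → Plan Y
Neither sweeps: Plan Y wins 2 of 4 groups, the Premium plan wins 2. Plan Y wins overall but not every group — no Simpson reversal.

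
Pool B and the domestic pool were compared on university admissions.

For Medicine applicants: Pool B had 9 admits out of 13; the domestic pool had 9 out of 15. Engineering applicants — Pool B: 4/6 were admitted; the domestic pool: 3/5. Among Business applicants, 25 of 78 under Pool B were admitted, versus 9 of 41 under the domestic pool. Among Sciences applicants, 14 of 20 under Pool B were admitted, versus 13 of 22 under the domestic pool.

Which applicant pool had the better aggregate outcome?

Pool B

Medicine: Pool B 9/13 = 69.2%, the domestic pool 9/15 = 60.0% → Pool B
Engineering: Pool B 4/6 = 66.7%, the domestic pool 3/5 = 60.0% → Pool B
Business: Pool B 25/78 = 32.1%, the domestic pool 9/41 = 22.0% → Pool B
Sciences: Pool B 14/20 = 70.0%, the domestic pool 13/22 = 59.1% → Pool B
Overall: Pool B 52/117 = 44.4%, the domestic pool 34/83 = 41.0% → Pool B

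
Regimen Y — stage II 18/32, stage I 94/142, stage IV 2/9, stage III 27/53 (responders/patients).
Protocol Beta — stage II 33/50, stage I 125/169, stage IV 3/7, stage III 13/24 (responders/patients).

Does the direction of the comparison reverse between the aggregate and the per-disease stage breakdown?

No

Stage II: Regimen Y 18/32 = 56.2%, Protocol Beta 33/50 = 66.0% → Protocol Beta
Stage I: Regimen Y 94/142 = 66.2%, Protocol Beta 125/169 = 74.0% → Protocol Beta
Stage IV: Regimen Y 2/9 = 22.2%, Protocol Beta 3/7 = 42.9% → Protocol Beta
Stage III: Regimen Y 27/53 = 50.9%, Protocol Beta 13/24 = 54.2% → Protocol Beta
Overall: Regimen Y 141/236 = 59.7%, Protocol Beta 174/250 = 69.6% → Protocol Beta
Protocol Beta wins overall and in every disease group — no reversal.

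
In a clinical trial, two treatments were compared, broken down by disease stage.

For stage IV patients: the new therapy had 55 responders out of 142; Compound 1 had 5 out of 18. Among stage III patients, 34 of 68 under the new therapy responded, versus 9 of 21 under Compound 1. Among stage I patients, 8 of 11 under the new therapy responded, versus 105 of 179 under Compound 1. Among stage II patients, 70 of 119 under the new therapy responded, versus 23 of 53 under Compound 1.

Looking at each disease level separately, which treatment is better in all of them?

Stage IV: the new therapy 55/142 = 38.7%, Compound 1 5/18 = 27.8% → the new therapy
Stage III: the new therapy 34/68 = 50.0%, Compound 1 9/21 = 42.9% → the new therapy
Stage I: the new therapy 8/11 = 72.7%, Compound 1 105/179 = 58.7% → the new therapy
Stage II: the new therapy 70/119 = 58.8%, Compound 1 23/53 = 43.4% → the new therapy
The new therapy has the higher rate in all 4 groups.

the new therapy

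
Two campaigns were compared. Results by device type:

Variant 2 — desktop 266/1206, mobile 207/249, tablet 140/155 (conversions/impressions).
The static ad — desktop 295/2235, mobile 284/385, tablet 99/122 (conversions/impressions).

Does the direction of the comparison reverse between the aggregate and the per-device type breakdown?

Desktop: Variant 2 266/1206 = 22.1%, the static ad 295/2235 = 13.2% → Variant 2
Mobile: Variant 2 207/249 = 83.1%, the static ad 284/385 = 73.8% → Variant 2
Tablet: Variant 2 140/155 = 90.3%, the static ad 99/122 = 81.1% → Variant 2
Overall: Variant 2 613/1610 = 38.1%, the static ad 678/2742 = 24.7% → Variant 2
Variant 2 wins overall and in every device group — no reversal.

No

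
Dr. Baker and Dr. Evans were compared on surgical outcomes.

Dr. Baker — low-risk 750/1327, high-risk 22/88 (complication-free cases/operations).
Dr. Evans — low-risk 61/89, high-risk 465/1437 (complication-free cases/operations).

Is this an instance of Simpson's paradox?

Yes

Low-risk: Dr. Baker 750/1327 = 56.5%, Dr. Evans 61/89 = 68.5% → Dr. Evans
High-risk: Dr. Baker 22/88 = 25.0%, Dr. Evans 465/1437 = 32.4% → Dr. Evans
Overall: Dr. Baker 772/1415 = 54.6%, Dr. Evans 526/1526 = 34.5% → Dr. Baker
Dr. Evans wins each patient risk group but Dr. Baker wins overall — the comparison reverses. Dr. Evans's operations skew toward high-risk, which has a lower base rate.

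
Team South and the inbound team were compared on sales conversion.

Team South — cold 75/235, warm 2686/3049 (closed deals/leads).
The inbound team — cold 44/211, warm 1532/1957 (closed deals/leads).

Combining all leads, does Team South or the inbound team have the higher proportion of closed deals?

Team South

Cold: Team South 75/235 = 31.9%, the inbound team 44/211 = 20.9% → Team South
Warm: Team South 2686/3049 = 88.1%, the inbound team 1532/1957 = 78.3% → Team South
Overall: Team South 2761/3284 = 84.1%, the inbound team 1576/2168 = 72.7% → Team South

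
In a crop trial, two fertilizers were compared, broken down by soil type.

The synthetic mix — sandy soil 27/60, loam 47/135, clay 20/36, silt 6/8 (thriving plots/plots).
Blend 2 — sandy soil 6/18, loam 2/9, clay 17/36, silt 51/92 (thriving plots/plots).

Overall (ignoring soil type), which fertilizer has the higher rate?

Sandy soil: the synthetic mix 27/60 = 45.0%, Blend 2 6/18 = 33.3% → the synthetic mix
Loam: the synthetic mix 47/135 = 34.8%, Blend 2 2/9 = 22.2% → the synthetic mix
Clay: the synthetic mix 20/36 = 55.6%, Blend 2 17/36 = 47.2% → the synthetic mix
Silt: the synthetic mix 6/8 = 75.0%, Blend 2 51/92 = 55.4% → the synthetic mix
Overall: the synthetic mix 100/239 = 41.8%, Blend 2 76/155 = 49.0% → Blend 2
(The synthetic mix wins every soil group but Blend 2 wins overall — the synthetic mix's plots skew toward the low-rate loam group.)

Blend 2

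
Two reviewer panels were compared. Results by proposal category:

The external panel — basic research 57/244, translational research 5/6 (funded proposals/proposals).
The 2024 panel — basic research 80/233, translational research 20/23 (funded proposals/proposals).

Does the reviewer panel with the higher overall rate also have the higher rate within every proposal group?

Basic research: the external panel 57/244 = 23.4%, the 2024 panel 80/233 = 34.3% → the 2024 panel
Translational research: the external panel 5/6 = 83.3%, the 2024 panel 20/23 = 87.0% → the 2024 panel
Overall: the external panel 62/250 = 24.8%, the 2024 panel 100/256 = 39.1% → the 2024 panel
The 2024 panel wins overall and in every proposal group — no reversal.

Yes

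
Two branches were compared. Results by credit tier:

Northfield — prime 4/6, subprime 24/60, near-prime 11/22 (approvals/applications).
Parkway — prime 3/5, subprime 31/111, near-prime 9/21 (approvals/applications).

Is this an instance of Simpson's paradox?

No

Prime: Northfield 4/6 = 66.7%, Parkway 3/5 = 60.0% → Northfield
Subprime: Northfield 24/60 = 40.0%, Parkway 31/111 = 27.9% → Northfield
Near-prime: Northfield 11/22 = 50.0%, Parkway 9/21 = 42.9% → Northfield
Overall: Northfield 39/88 = 44.3%, Parkway 43/137 = 31.4% → Northfield
Northfield wins overall and in every credit group — no reversal.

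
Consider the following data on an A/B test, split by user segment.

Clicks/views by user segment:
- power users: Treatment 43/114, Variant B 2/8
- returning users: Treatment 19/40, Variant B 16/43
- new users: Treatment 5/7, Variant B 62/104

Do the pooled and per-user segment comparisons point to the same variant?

Power users: Treatment 43/114 = 37.7%, Variant B 2/8 = 25.0% → Treatment
Returning users: Treatment 19/40 = 47.5%, Variant B 16/43 = 37.2% → Treatment
New users: Treatment 5/7 = 71.4%, Variant B 62/104 = 59.6% → Treatment
Overall: Treatment 67/161 = 41.6%, Variant B 80/155 = 51.6% → Variant B
Treatment wins each user group but Variant B wins overall — the comparison reverses. Treatment's views skew toward power users, which has a lower base rate.

No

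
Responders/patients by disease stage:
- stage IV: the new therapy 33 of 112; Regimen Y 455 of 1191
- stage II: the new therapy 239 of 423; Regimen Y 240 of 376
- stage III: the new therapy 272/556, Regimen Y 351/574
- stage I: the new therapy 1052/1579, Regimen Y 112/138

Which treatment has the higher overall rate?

the new therapy

Stage IV: the new therapy 33/112 = 29.5%, Regimen Y 455/1191 = 38.2% → Regimen Y
Stage II: the new therapy 239/423 = 56.5%, Regimen Y 240/376 = 63.8% → Regimen Y
Stage III: the new therapy 272/556 = 48.9%, Regimen Y 351/574 = 61.1% → Regimen Y
Stage I: the new therapy 1052/1579 = 66.6%, Regimen Y 112/138 = 81.2% → Regimen Y
Overall: the new therapy 1596/2670 = 59.8%, Regimen Y 1158/2279 = 50.8% → the new therapy
(Regimen Y wins every disease group but the new therapy wins overall — Regimen Y's patients skew toward the low-rate stage IV group.)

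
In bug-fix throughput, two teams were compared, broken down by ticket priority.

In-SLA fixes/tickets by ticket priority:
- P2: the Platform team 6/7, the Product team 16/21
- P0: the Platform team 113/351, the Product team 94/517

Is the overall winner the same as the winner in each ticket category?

P2: the Platform team 6/7 = 85.7%, the Product team 16/21 = 76.2% → the Platform team
P0: the Platform team 113/351 = 32.2%, the Product team 94/517 = 18.2% → the Platform team
Overall: the Platform team 119/358 = 33.2%, the Product team 110/538 = 20.4% → the Platform team
The Platform team wins overall and in every ticket group — no reversal.

Yes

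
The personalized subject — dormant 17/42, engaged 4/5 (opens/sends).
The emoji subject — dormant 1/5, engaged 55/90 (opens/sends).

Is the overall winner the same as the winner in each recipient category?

No

Dormant: the personalized subject 17/42 = 40.5%, the emoji subject 1/5 = 20.0% → the personalized subject
Engaged: the personalized subject 4/5 = 80.0%, the emoji subject 55/90 = 61.1% → the personalized subject
Overall: the personalized subject 21/47 = 44.7%, the emoji subject 56/95 = 58.9% → the emoji subject
The personalized subject wins each recipient group but the emoji subject wins overall — the comparison reverses. The personalized subject's sends skew toward dormant, which has a lower base rate.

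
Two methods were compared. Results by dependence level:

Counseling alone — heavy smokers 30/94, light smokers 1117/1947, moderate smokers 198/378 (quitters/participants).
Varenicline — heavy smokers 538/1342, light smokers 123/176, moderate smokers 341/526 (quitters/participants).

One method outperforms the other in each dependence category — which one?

Heavy smokers: counseling alone 30/94 = 31.9%, varenicline 538/1342 = 40.1% → varenicline
Light smokers: counseling alone 1117/1947 = 57.4%, varenicline 123/176 = 69.9% → varenicline
Moderate smokers: counseling alone 198/378 = 52.4%, varenicline 341/526 = 64.8% → varenicline
Varenicline has the higher rate in all 3 groups.

varenicline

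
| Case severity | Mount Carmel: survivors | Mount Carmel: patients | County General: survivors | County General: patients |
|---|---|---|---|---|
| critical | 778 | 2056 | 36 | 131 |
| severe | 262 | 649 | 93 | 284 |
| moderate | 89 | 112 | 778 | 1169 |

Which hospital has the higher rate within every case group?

Mount Carmel

Critical: Mount Carmel 778/2056 = 37.8%, County General 36/131 = 27.5% → Mount Carmel
Severe: Mount Carmel 262/649 = 40.4%, County General 93/284 = 32.7% → Mount Carmel
Moderate: Mount Carmel 89/112 = 79.5%, County General 778/1169 = 66.6% → Mount Carmel
Mount Carmel has the higher rate in all 3 groups.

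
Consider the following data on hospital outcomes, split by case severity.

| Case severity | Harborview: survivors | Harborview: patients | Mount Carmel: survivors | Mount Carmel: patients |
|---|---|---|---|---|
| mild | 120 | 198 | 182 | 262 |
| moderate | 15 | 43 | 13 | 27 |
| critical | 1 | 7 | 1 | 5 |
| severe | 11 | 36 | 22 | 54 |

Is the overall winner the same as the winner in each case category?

Yes

Mild: Harborview 120/198 = 60.6%, Mount Carmel 182/262 = 69.5% → Mount Carmel
Moderate: Harborview 15/43 = 34.9%, Mount Carmel 13/27 = 48.1% → Mount Carmel
Critical: Harborview 1/7 = 14.3%, Mount Carmel 1/5 = 20.0% → Mount Carmel
Severe: Harborview 11/36 = 30.6%, Mount Carmel 22/54 = 40.7% → Mount Carmel
Overall: Harborview 147/284 = 51.8%, Mount Carmel 218/348 = 62.6% → Mount Carmel
Mount Carmel wins overall and in every case group — no reversal.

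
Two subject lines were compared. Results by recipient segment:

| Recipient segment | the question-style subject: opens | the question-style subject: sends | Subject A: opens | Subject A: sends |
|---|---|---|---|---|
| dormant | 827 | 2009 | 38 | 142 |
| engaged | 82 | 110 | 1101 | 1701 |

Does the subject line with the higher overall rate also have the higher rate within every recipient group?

Dormant: the question-style subject 827/2009 = 41.2%, Subject A 38/142 = 26.8% → the question-style subject
Engaged: the question-style subject 82/110 = 74.5%, Subject A 1101/1701 = 64.7% → the question-style subject
Overall: the question-style subject 909/2119 = 42.9%, Subject A 1139/1843 = 61.8% → Subject A
The question-style subject wins each recipient group but Subject A wins overall — the comparison reverses. The question-style subject's sends skew toward dormant, which has a lower base rate.

No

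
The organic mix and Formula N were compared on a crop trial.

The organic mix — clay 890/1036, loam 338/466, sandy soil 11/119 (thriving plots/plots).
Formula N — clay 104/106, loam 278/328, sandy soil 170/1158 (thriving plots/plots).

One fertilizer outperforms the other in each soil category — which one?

Clay: the organic mix 890/1036 = 85.9%, Formula N 104/106 = 98.1% → Formula N
Loam: the organic mix 338/466 = 72.5%, Formula N 278/328 = 84.8% → Formula N
Sandy soil: the organic mix 11/119 = 9.2%, Formula N 170/1158 = 14.7% → Formula N
Formula N has the higher rate in all 3 groups.

Formula N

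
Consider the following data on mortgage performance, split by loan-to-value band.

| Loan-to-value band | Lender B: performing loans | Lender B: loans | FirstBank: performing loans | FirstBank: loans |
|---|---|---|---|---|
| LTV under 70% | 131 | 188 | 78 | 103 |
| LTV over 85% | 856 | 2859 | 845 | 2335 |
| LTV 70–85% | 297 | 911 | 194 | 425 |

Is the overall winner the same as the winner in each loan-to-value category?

LTV under 70%: Lender B 131/188 = 69.7%, FirstBank 78/103 = 75.7% → FirstBank
LTV over 85%: Lender B 856/2859 = 29.9%, FirstBank 845/2335 = 36.2% → FirstBank
LTV 70–85%: Lender B 297/911 = 32.6%, FirstBank 194/425 = 45.6% → FirstBank
Overall: Lender B 1284/3958 = 32.4%, FirstBank 1117/2863 = 39.0% → FirstBank
FirstBank wins overall and in every loan-to-value group — no reversal.

Yes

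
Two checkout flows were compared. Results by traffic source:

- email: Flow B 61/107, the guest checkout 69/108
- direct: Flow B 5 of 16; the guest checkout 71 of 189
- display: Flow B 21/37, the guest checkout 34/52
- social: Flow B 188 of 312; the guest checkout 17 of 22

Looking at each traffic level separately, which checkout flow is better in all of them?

Email: Flow B 61/107 = 57.0%, the guest checkout 69/108 = 63.9% → the guest checkout
Direct: Flow B 5/16 = 31.2%, the guest checkout 71/189 = 37.6% → the guest checkout
Display: Flow B 21/37 = 56.8%, the guest checkout 34/52 = 65.4% → the guest checkout
Social: Flow B 188/312 = 60.3%, the guest checkout 17/22 = 77.3% → the guest checkout
The guest checkout has the higher rate in all 4 groups.

the guest checkout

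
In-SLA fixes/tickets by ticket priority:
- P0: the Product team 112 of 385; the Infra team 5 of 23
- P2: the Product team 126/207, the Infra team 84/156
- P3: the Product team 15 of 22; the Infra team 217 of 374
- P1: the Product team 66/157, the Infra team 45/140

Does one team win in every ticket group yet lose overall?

P0: the Product team 112/385 = 29.1%, the Infra team 5/23 = 21.7% → the Product team
P2: the Product team 126/207 = 60.9%, the Infra team 84/156 = 53.8% → the Product team
P3: the Product team 15/22 = 68.2%, the Infra team 217/374 = 58.0% → the Product team
P1: the Product team 66/157 = 42.0%, the Infra team 45/140 = 32.1% → the Product team
Overall: the Product team 319/771 = 41.4%, the Infra team 351/693 = 50.6% → the Infra team
The Product team wins each ticket group but the Infra team wins overall — the comparison reverses. The Product team's tickets skew toward P0, which has a lower base rate.

Yes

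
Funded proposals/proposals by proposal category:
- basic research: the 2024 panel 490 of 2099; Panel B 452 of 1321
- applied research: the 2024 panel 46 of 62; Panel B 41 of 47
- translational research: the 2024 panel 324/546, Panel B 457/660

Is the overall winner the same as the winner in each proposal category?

Yes

Basic research: the 2024 panel 490/2099 = 23.3%, Panel B 452/1321 = 34.2% → Panel B
Applied research: the 2024 panel 46/62 = 74.2%, Panel B 41/47 = 87.2% → Panel B
Translational research: the 2024 panel 324/546 = 59.3%, Panel B 457/660 = 69.2% → Panel B
Overall: the 2024 panel 860/2707 = 31.8%, Panel B 950/2028 = 46.8% → Panel B
Panel B wins overall and in every proposal group — no reversal.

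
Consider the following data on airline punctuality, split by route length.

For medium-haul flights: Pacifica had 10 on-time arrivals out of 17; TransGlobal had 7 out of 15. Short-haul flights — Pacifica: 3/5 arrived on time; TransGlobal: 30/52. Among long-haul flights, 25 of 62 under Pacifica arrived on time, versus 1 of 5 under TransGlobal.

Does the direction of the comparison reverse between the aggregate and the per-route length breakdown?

Yes

Medium-haul: Pacifica 10/17 = 58.8%, TransGlobal 7/15 = 46.7% → Pacifica
Short-haul: Pacifica 3/5 = 60.0%, TransGlobal 30/52 = 57.7% → Pacifica
Long-haul: Pacifica 25/62 = 40.3%, TransGlobal 1/5 = 20.0% → Pacifica
Overall: Pacifica 38/84 = 45.2%, TransGlobal 38/72 = 52.8% → TransGlobal
Pacifica wins each route group but TransGlobal wins overall — the comparison reverses. Pacifica's flights skew toward long-haul, which has a lower base rate.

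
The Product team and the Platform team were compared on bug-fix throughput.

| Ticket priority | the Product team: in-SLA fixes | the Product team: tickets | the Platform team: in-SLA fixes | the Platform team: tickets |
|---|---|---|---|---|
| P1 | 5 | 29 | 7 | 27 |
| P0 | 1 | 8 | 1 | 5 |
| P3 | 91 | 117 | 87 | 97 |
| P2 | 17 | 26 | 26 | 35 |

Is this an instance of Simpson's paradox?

No

P1: the Product team 5/29 = 17.2%, the Platform team 7/27 = 25.9% → the Platform team
P0: the Product team 1/8 = 12.5%, the Platform team 1/5 = 20.0% → the Platform team
P3: the Product team 91/117 = 77.8%, the Platform team 87/97 = 89.7% → the Platform team
P2: the Product team 17/26 = 65.4%, the Platform team 26/35 = 74.3% → the Platform team
Overall: the Product team 114/180 = 63.3%, the Platform team 121/164 = 73.8% → the Platform team
The Platform team wins overall and in every ticket group — no reversal.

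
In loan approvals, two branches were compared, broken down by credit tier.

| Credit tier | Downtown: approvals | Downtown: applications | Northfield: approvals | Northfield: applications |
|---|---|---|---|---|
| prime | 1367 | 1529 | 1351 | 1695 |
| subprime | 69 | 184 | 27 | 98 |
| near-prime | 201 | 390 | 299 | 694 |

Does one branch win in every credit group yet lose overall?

No

Prime: Downtown 1367/1529 = 89.4%, Northfield 1351/1695 = 79.7% → Downtown
Subprime: Downtown 69/184 = 37.5%, Northfield 27/98 = 27.6% → Downtown
Near-prime: Downtown 201/390 = 51.5%, Northfield 299/694 = 43.1% → Downtown
Overall: Downtown 1637/2103 = 77.8%, Northfield 1677/2487 = 67.4% → Downtown
Downtown wins overall and in every credit group — no reversal.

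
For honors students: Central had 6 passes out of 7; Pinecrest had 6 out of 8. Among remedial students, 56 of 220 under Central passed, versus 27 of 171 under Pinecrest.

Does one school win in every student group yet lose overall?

Honors: Central 6/7 = 85.7%, Pinecrest 6/8 = 75.0% → Central
Remedial: Central 56/220 = 25.5%, Pinecrest 27/171 = 15.8% → Central
Overall: Central 62/227 = 27.3%, Pinecrest 33/179 = 18.4% → Central
Central wins overall and in every student group — no reversal.

No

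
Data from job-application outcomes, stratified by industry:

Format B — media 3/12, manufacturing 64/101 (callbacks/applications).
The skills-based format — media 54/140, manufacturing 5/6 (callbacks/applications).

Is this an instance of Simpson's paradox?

Yes

Media: Format B 3/12 = 25.0%, the skills-based format 54/140 = 38.6% → the skills-based format
Manufacturing: Format B 64/101 = 63.4%, the skills-based format 5/6 = 83.3% → the skills-based format
Overall: Format B 67/113 = 59.3%, the skills-based format 59/146 = 40.4% → Format B
The skills-based format wins each industry group but Format B wins overall — the comparison reverses. The skills-based format's applications skew toward media, which has a lower base rate.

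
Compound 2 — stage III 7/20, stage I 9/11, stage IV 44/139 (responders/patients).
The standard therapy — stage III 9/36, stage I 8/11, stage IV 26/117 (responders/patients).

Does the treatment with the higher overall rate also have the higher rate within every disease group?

Yes

Stage III: Compound 2 7/20 = 35.0%, the standard therapy 9/36 = 25.0% → Compound 2
Stage I: Compound 2 9/11 = 81.8%, the standard therapy 8/11 = 72.7% → Compound 2
Stage IV: Compound 2 44/139 = 31.7%, the standard therapy 26/117 = 22.2% → Compound 2
Overall: Compound 2 60/170 = 35.3%, the standard therapy 43/164 = 26.2% → Compound 2
Compound 2 wins overall and in every disease group — no reversal.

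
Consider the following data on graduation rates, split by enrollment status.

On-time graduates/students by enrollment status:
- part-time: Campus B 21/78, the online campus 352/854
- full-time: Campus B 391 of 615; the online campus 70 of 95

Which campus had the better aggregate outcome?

Campus B

Part-time: Campus B 21/78 = 26.9%, the online campus 352/854 = 41.2% → the online campus
Full-time: Campus B 391/615 = 63.6%, the online campus 70/95 = 73.7% → the online campus
Overall: Campus B 412/693 = 59.5%, the online campus 422/949 = 44.5% → Campus B
(The online campus wins every enrollment group but Campus B wins overall — the online campus's students skew toward the low-rate part-time group.)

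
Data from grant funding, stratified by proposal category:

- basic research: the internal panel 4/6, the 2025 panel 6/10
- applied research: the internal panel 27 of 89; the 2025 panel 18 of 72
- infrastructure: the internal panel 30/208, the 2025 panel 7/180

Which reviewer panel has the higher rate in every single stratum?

the internal panel

Basic research: the internal panel 4/6 = 66.7%, the 2025 panel 6/10 = 60.0% → the internal panel
Applied research: the internal panel 27/89 = 30.3%, the 2025 panel 18/72 = 25.0% → the internal panel
Infrastructure: the internal panel 30/208 = 14.4%, the 2025 panel 7/180 = 3.9% → the internal panel
The internal panel has the higher rate in all 3 groups.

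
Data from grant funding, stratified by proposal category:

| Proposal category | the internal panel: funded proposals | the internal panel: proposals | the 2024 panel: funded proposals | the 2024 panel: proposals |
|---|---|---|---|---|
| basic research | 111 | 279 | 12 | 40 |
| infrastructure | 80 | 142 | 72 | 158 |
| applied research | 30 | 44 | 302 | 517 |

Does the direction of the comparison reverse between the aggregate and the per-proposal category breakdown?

Basic research: the internal panel 111/279 = 39.8%, the 2024 panel 12/40 = 30.0% → the internal panel
Infrastructure: the internal panel 80/142 = 56.3%, the 2024 panel 72/158 = 45.6% → the internal panel
Applied research: the internal panel 30/44 = 68.2%, the 2024 panel 302/517 = 58.4% → the internal panel
Overall: the internal panel 221/465 = 47.5%, the 2024 panel 386/715 = 54.0% → the 2024 panel
The internal panel wins each proposal group but the 2024 panel wins overall — the comparison reverses. The internal panel's proposals skew toward basic research, which has a lower base rate.

Yes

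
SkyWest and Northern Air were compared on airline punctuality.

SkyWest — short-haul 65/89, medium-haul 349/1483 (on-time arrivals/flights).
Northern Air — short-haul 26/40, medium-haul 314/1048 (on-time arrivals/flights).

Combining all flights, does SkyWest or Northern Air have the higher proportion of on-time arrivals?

Short-haul: SkyWest 65/89 = 73.0%, Northern Air 26/40 = 65.0% → SkyWest
Medium-haul: SkyWest 349/1483 = 23.5%, Northern Air 314/1048 = 30.0% → Northern Air
Overall: SkyWest 414/1572 = 26.3%, Northern Air 340/1088 = 31.2% → Northern Air
(Neither sweeps every route group, but Northern Air has the higher pooled rate.)

Northern Air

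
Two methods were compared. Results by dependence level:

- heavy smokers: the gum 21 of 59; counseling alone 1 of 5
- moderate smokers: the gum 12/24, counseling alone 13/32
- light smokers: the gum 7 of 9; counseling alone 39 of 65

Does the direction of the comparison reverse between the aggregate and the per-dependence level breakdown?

Heavy smokers: the gum 21/59 = 35.6%, counseling alone 1/5 = 20.0% → the gum
Moderate smokers: the gum 12/24 = 50.0%, counseling alone 13/32 = 40.6% → the gum
Light smokers: the gum 7/9 = 77.8%, counseling alone 39/65 = 60.0% → the gum
Overall: the gum 40/92 = 43.5%, counseling alone 53/102 = 52.0% → counseling alone
The gum wins each dependence group but counseling alone wins overall — the comparison reverses. The gum's participants skew toward heavy smokers, which has a lower base rate.

Yes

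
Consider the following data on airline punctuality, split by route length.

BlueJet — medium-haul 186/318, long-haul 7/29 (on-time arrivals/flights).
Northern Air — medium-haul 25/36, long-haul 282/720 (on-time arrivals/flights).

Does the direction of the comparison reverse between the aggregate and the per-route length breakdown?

Medium-haul: BlueJet 186/318 = 58.5%, Northern Air 25/36 = 69.4% → Northern Air
Long-haul: BlueJet 7/29 = 24.1%, Northern Air 282/720 = 39.2% → Northern Air
Overall: BlueJet 193/347 = 55.6%, Northern Air 307/756 = 40.6% → BlueJet
Northern Air wins each route group but BlueJet wins overall — the comparison reverses. Northern Air's flights skew toward long-haul, which has a lower base rate.

Yes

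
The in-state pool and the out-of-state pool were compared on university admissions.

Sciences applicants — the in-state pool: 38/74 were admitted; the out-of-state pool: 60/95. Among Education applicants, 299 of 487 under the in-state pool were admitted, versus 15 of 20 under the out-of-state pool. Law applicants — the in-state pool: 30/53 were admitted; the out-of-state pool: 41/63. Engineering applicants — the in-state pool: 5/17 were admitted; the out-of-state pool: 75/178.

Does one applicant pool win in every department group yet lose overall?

Yes

Sciences: the in-state pool 38/74 = 51.4%, the out-of-state pool 60/95 = 63.2% → the out-of-state pool
Education: the in-state pool 299/487 = 61.4%, the out-of-state pool 15/20 = 75.0% → the out-of-state pool
Law: the in-state pool 30/53 = 56.6%, the out-of-state pool 41/63 = 65.1% → the out-of-state pool
Engineering: the in-state pool 5/17 = 29.4%, the out-of-state pool 75/178 = 42.1% → the out-of-state pool
Overall: the in-state pool 372/631 = 59.0%, the out-of-state pool 191/356 = 53.7% → the in-state pool
The out-of-state pool wins each department group but the in-state pool wins overall — the comparison reverses. The out-of-state pool's applicants skew toward Engineering, which has a lower base rate.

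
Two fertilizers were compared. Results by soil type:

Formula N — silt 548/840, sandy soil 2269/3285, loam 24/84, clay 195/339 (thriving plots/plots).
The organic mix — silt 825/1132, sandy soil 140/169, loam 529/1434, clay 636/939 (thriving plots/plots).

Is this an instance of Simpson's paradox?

Silt: Formula N 548/840 = 65.2%, the organic mix 825/1132 = 72.9% → the organic mix
Sandy soil: Formula N 2269/3285 = 69.1%, the organic mix 140/169 = 82.8% → the organic mix
Loam: Formula N 24/84 = 28.6%, the organic mix 529/1434 = 36.9% → the organic mix
Clay: Formula N 195/339 = 57.5%, the organic mix 636/939 = 67.7% → the organic mix
Overall: Formula N 3036/4548 = 66.8%, the organic mix 2130/3674 = 58.0% → Formula N
The organic mix wins each soil group but Formula N wins overall — the comparison reverses. The organic mix's plots skew toward loam, which has a lower base rate.

Yes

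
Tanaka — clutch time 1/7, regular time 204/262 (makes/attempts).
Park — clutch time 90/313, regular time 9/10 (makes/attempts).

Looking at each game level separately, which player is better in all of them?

Park

Clutch time: Tanaka 1/7 = 14.3%, Park 90/313 = 28.8% → Park
Regular time: Tanaka 204/262 = 77.9%, Park 9/10 = 90.0% → Park
Park has the higher rate in both groups.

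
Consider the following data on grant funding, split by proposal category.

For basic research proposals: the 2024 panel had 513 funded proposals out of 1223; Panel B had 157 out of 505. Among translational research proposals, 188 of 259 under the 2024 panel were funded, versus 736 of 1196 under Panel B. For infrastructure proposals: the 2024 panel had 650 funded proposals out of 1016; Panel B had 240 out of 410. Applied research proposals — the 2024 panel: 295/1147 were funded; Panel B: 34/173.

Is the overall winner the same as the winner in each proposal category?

No

Basic research: the 2024 panel 513/1223 = 41.9%, Panel B 157/505 = 31.1% → the 2024 panel
Translational research: the 2024 panel 188/259 = 72.6%, Panel B 736/1196 = 61.5% → the 2024 panel
Infrastructure: the 2024 panel 650/1016 = 64.0%, Panel B 240/410 = 58.5% → the 2024 panel
Applied research: the 2024 panel 295/1147 = 25.7%, Panel B 34/173 = 19.7% → the 2024 panel
Overall: the 2024 panel 1646/3645 = 45.2%, Panel B 1167/2284 = 51.1% → Panel B
The 2024 panel wins each proposal group but Panel B wins overall — the comparison reverses. The 2024 panel's proposals skew toward applied research, which has a lower base rate.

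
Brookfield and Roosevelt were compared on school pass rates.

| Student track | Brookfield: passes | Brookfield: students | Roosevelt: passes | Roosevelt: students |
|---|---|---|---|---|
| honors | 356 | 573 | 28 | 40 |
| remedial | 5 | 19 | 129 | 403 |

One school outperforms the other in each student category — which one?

Roosevelt

Honors: Brookfield 356/573 = 62.1%, Roosevelt 28/40 = 70.0% → Roosevelt
Remedial: Brookfield 5/19 = 26.3%, Roosevelt 129/403 = 32.0% → Roosevelt
Roosevelt has the higher rate in both groups.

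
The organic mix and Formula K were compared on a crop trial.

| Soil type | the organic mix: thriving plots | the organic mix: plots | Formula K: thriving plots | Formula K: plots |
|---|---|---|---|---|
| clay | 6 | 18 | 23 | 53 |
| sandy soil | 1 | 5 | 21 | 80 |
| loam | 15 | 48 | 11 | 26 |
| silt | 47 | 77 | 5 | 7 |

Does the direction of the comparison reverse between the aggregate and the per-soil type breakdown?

Clay: the organic mix 6/18 = 33.3%, Formula K 23/53 = 43.4% → Formula K
Sandy soil: the organic mix 1/5 = 20.0%, Formula K 21/80 = 26.2% → Formula K
Loam: the organic mix 15/48 = 31.2%, Formula K 11/26 = 42.3% → Formula K
Silt: the organic mix 47/77 = 61.0%, Formula K 5/7 = 71.4% → Formula K
Overall: the organic mix 69/148 = 46.6%, Formula K 60/166 = 36.1% → the organic mix
Formula K wins each soil group but the organic mix wins overall — the comparison reverses. Formula K's plots skew toward sandy soil, which has a lower base rate.

Yes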